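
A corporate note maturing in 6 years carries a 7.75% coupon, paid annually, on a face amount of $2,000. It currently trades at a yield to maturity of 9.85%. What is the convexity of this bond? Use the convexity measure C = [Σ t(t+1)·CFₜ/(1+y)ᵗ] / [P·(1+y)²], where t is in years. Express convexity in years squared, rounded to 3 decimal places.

With y = 0.0985:
  t   CF        PV=CF/(1+0.0985)^t    t·PV        t(t+1)·PV
  1       155.00       141.1015       141.1015         282.2030
  2       155.00       128.4493       256.8985         770.6955
  3       155.00       116.9315       350.7945       1,403.1780
  4       155.00       106.4465       425.7861       2,128.9303
  5       155.00        96.9017       484.5085       2,907.0510
  6     2,155.00     1,226.4417     7,358.6502      51,510.5512
  Σ                  1,816.2722     9,017.7392      59,002.6090
P = 1,816.2722.
Convexity = Σ t(t+1)·PV / [P·(1+y)²] = 59,002.6090 / (1,816.2722 × 1.206702) = 26.92094.

26.921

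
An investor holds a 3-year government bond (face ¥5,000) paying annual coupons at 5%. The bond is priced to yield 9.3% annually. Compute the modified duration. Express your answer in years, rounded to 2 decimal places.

Periodic yield y = 0.093. First find Macaulay duration:
  t   CF        PV=CF/(1+0.093)^t    t·PV
  1       250.00       228.7283       228.7283
  2       250.00       209.2665       418.5330
  3     5,250.00     4,020.6736    12,062.0208
  Σ                  4,458.6684    12,709.2820
P = 4,458.6684; Macaulay duration = 12,709.2820 / 4,458.6684 = 2.85047 years.
Modified duration = D_Mac / (1 + y) = 2.85047 / 1.093 = 2.60793 years.

2.61 years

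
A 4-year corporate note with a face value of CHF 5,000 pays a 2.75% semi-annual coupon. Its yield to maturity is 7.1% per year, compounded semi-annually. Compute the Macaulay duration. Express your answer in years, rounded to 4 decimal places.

3.7959 years

Periodic yield y = 0.0355. Discount each cash flow and weight by its period:
  t   CF        PV=CF/(1+0.0355)^t    t·PV
  1        68.75        66.3930        66.3930
  2        68.75        64.1169       128.2338
  3        68.75        61.9188       185.7563
  4        68.75        59.7960       239.1841
  5        68.75        57.7460       288.7302
  6        68.75        55.7663       334.5980
  7        68.75        53.8545       376.9815
  8     5,068.75     3,834.4232    30,675.3857
  Σ                  4,254.0148    32,295.2627
Price P = Σ PV = 4,254.0148.
Macaulay duration = Σ(t·PV) / P = 32,295.2627 / 4,254.0148 = 7.59171 half-year periods.
In years: 7.59171 / 2 = 3.79586 years.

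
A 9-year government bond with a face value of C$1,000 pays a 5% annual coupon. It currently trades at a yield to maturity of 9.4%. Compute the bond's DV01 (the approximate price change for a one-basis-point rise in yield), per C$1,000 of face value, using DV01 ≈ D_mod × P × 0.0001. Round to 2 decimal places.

C$0.49

Periodic yield y = 0.094.
  t   CF        PV=CF/(1+0.094)^t    t·PV
  1        50.00        45.7038        45.7038
  2        50.00        41.7768        83.5536
  3        50.00        38.1872       114.5617
  4        50.00        34.9061       139.6242
  5        50.00        31.9068       159.5341
  6        50.00        29.1653       174.9916
  7        50.00        26.6593       186.6151
  8        50.00        24.3686       194.9492
  9     1,050.00       467.7711     4,209.9400
  Σ                    740.4451     5,309.4734
P = 740.4451; D_Mac = 7.17065 yrs; D_mod = 6.55453 yrs.
DV01 ≈ 6.55453 × 740.4451 × 0.0001 = 0.485327.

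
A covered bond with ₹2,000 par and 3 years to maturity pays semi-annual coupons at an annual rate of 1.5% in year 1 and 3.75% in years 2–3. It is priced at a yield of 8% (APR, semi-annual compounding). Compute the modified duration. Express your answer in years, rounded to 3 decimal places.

Periodic yield y = 0.04. First find Macaulay duration:
  t   CF        PV=CF/(1+0.04)^t    t·PV
  1        15.00        14.4231        14.4231
  2        15.00        13.8683        27.7367
  3        37.50        33.3374       100.0121
  4        37.50        32.0552       128.2206
  5        37.50        30.8223       154.1113
  6     2,037.50     1,610.2658     9,661.5951
  Σ                  1,734.7721    10,086.0989
P = 1,734.7721; Macaulay duration = 10,086.0989 / 1,734.7721 = 5.81408 half-year periods = 2.90704 years.
Modified duration = D_Mac / (1 + y) = 2.90704 / 1.04 = 2.79523 years.

2.795 years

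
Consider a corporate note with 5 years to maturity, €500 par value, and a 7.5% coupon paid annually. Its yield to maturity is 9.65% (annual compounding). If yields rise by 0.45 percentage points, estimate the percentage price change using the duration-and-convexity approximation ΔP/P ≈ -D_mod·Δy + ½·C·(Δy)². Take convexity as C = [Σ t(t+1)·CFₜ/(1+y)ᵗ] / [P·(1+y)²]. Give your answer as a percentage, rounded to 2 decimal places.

-1.75%

With y = 0.0965:
  t   CF        PV=CF/(1+0.0965)^t    t·PV        t(t+1)·PV
  1        37.50        34.1997        34.1997          68.3995
  2        37.50        31.1899        62.3798         187.1394
  3        37.50        28.4450        85.3349         341.3395
  4        37.50        25.9416       103.7664         518.8320
  5       537.50       339.1059     1,695.5293      10,173.1757
  Σ                    458.8820     1,981.2101      11,288.8860
P = 458.8820; D_Mac = 4.31747 yrs; D_mod = 3.93750 yrs; C = 20.46128.
Duration effect: -3.93750 × (+0.0045) = -0.017719
Convexity effect: 0.5 × 20.46128 × (0.0045)² = +0.0002072
ΔP/P ≈ -0.017719 + 0.0002072 = -0.017512 = -1.7512%.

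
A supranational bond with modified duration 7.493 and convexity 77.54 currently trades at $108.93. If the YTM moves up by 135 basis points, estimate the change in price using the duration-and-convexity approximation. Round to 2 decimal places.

Duration effect: -D_mod·Δy = -7.493 × (+0.0135) = -0.1011555
Convexity effect: ½·C·(Δy)² = 0.5 × 77.54 × (0.0135)² = +0.0070658325
ΔP/P ≈ -0.1011555 + 0.0070658325 = -0.0940896675
ΔP ≈ 108.93 × (-0.0940896675) = -10.249187480775.

-$10.25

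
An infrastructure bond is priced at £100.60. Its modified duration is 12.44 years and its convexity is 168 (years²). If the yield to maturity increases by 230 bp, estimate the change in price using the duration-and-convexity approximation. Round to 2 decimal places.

Duration effect: -D_mod·Δy = -12.44 × (+0.023) = -0.286120
Convexity effect: ½·C·(Δy)² = 0.5 × 168 × (0.023)² = +0.0444360
ΔP/P ≈ -0.286120 + 0.0444360 = -0.241684
ΔP ≈ 100.60 × (-0.241684) = -24.3134104.

-£24.31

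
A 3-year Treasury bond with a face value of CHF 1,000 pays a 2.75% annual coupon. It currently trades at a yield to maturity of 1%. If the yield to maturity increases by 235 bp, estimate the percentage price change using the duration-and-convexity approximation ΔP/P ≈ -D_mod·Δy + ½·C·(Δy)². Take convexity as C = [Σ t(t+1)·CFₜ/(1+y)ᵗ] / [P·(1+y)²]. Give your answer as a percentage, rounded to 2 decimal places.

-6.49%

With y = 0.01:
  t   CF        PV=CF/(1+0.01)^t    t·PV        t(t+1)·PV
  1        27.50        27.2277        27.2277          54.4554
  2        27.50        26.9581        53.9163         161.7488
  3     1,027.50       997.2814     2,991.8441      11,967.3765
  Σ                  1,051.4672     3,072.9881      12,183.5808
P = 1,051.4672; D_Mac = 2.92257 yrs; D_mod = 2.89364 yrs; C = 11.35890.
Duration effect: -2.89364 × (+0.0235) = -0.068000
Convexity effect: 0.5 × 11.35890 × (0.0235)² = +0.0031365
ΔP/P ≈ -0.068000 + 0.0031365 = -0.064864 = -6.4864%.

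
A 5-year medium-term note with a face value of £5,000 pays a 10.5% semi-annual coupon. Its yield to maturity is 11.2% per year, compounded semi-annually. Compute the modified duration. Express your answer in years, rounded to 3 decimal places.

Periodic yield y = 0.056. First find Macaulay duration:
  t   CF        PV=CF/(1+0.056)^t    t·PV
  1       262.50       248.5795       248.5795
  2       262.50       235.3973       470.7946
  3       262.50       222.9141       668.7423
  4       262.50       211.0929       844.3716
  5       262.50       199.8986       999.4929
  6       262.50       189.2979     1,135.7874
  7       262.50       179.2594     1,254.8156
  8       262.50       169.7532     1,358.0256
  9       262.50       160.7511     1,446.7602
  10    5,262.50     3,051.7779    30,517.7792
  Σ                  4,868.7220    38,945.1490
P = 4,868.7220; Macaulay duration = 38,945.1490 / 4,868.7220 = 7.99905 half-year periods = 3.99952 years.
Modified duration = D_Mac / (1 + y) = 3.99952 / 1.056 = 3.78743 years.

3.787 years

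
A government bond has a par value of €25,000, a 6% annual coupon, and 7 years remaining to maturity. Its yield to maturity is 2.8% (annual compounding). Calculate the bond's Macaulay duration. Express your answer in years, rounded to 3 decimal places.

6.024 years

Periodic yield y = 0.028. Discount each cash flow and weight by its year:
  t   CF        PV=CF/(1+0.028)^t    t·PV
  1     1,500.00     1,459.1440     1,459.1440
  2     1,500.00     1,419.4007     2,838.8015
  3     1,500.00     1,380.7400     4,142.2201
  4     1,500.00     1,343.1323     5,372.5293
  5     1,500.00     1,306.5490     6,532.7448
  6     1,500.00     1,270.9620     7,625.7721
  7    26,500.00    21,842.0839   152,894.5874
  Σ                 30,022.0119   180,865.7991
Price P = Σ PV = 30,022.0119.
Macaulay duration = Σ(t·PV) / P = 180,865.7991 / 30,022.0119 = 6.02444 years.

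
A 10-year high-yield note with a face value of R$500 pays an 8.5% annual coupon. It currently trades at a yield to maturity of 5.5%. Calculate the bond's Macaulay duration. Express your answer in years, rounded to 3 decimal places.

Periodic yield y = 0.055. Discount each cash flow and weight by its year:
  t   CF        PV=CF/(1+0.055)^t    t·PV
  1        42.50        40.2844        40.2844
  2        42.50        38.1842        76.3685
  3        42.50        36.1936       108.5807
  4        42.50        34.3067       137.2268
  5        42.50        32.5182       162.5911
  6        42.50        30.8229       184.9377
  7        42.50        29.2161       204.5125
  8        42.50        27.6930       221.5436
  9        42.50        26.2492       236.2432
  10      542.50       317.5961     3,175.9609
  Σ                    613.0644     4,548.2493
Price P = Σ PV = 613.0644.
Macaulay duration = Σ(t·PV) / P = 4,548.2493 / 613.0644 = 7.41888 years.

7.419 years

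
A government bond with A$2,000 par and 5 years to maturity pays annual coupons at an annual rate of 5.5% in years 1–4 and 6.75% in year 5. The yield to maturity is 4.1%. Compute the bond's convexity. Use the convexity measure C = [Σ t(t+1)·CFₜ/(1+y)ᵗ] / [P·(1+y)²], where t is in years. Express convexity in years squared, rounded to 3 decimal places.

24.204

With y = 0.041:
  t   CF        PV=CF/(1+0.041)^t    t·PV        t(t+1)·PV
  1       110.00       105.6676       105.6676         211.3353
  2       110.00       101.5059       203.0118         609.0353
  3       110.00        97.5081       292.5242       1,170.0967
  4       110.00        93.6677       374.6707       1,873.3536
  5     2,135.00     1,746.4020     8,732.0102      52,392.0614
  Σ                  2,144.7513     9,707.8845      56,255.8823
P = 2,144.7513.
Convexity = Σ t(t+1)·PV / [P·(1+y)²] = 56,255.8823 / (2,144.7513 × 1.083681) = 24.20413.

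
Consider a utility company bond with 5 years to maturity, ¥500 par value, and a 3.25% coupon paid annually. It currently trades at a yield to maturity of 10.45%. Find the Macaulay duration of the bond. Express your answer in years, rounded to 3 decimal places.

4.633 years

Periodic yield y = 0.1045. Discount each cash flow and weight by its year:
  t   CF        PV=CF/(1+0.1045)^t    t·PV
  1        16.25        14.7125        14.7125
  2        16.25        13.3205        26.6411
  3        16.25        12.0602        36.1807
  4        16.25        10.9192        43.6768
  5       516.25       314.0736     1,570.3681
  Σ                    365.0861     1,691.5792
Price P = Σ PV = 365.0861.
Macaulay duration = Σ(t·PV) / P = 1,691.5792 / 365.0861 = 4.63337 years.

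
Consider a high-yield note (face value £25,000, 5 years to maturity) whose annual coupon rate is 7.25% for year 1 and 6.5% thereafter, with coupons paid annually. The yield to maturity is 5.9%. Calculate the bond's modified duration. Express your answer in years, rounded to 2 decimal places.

Periodic yield y = 0.059. First find Macaulay duration:
  t   CF        PV=CF/(1+0.059)^t    t·PV
  1     1,812.50     1,711.5203     1,711.5203
  2     1,625.00     1,448.9768     2,897.9537
  3     1,625.00     1,368.2501     4,104.7503
  4     1,625.00     1,292.0209     5,168.0834
  5    26,625.00    19,989.8629    99,949.3146
  Σ                 25,810.6310   113,831.6223
P = 25,810.6310; Macaulay duration = 113,831.6223 / 25,810.6310 = 4.41026 years.
Modified duration = D_Mac / (1 + y) = 4.41026 / 1.059 = 4.16455 years.

4.16 years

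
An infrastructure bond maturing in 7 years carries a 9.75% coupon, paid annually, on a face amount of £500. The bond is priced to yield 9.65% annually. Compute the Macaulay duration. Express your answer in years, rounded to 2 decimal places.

5.39 years

Periodic yield y = 0.0965. Discount each cash flow and weight by its year:
  t   CF        PV=CF/(1+0.0965)^t    t·PV
  1        48.75        44.4596        44.4596
  2        48.75        40.5469        81.0937
  3        48.75        36.9785       110.9354
  4        48.75        33.7241       134.8963
  5        48.75        30.7561       153.7806
  6        48.75        28.0494       168.2961
  7       548.75       287.9480     2,015.6361
  Σ                    502.4625     2,709.0978
Price P = Σ PV = 502.4625.
Macaulay duration = Σ(t·PV) / P = 2,709.0978 / 502.4625 = 5.39164 years.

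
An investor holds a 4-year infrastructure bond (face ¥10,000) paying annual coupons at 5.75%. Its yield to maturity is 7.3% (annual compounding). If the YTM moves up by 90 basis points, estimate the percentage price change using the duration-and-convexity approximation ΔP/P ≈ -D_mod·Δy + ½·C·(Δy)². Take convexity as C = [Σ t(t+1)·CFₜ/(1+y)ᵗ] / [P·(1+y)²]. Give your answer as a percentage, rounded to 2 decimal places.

With y = 0.073:
  t   CF        PV=CF/(1+0.073)^t    t·PV        t(t+1)·PV
  1       575.00       535.8807       535.8807       1,071.7614
  2       575.00       499.4228       998.8457       2,996.5370
  3       575.00       465.4453     1,396.3360       5,585.3440
  4    10,575.00     7,977.7696    31,911.0783     159,555.3915
  Σ                  9,478.5185    34,842.1407     169,209.0339
P = 9,478.5185; D_Mac = 3.67591 yrs; D_mod = 3.42582 yrs; C = 15.50542.
Duration effect: -3.42582 × (+0.009) = -0.030832
Convexity effect: 0.5 × 15.50542 × (0.009)² = +0.0006280
ΔP/P ≈ -0.030832 + 0.0006280 = -0.030204 = -3.0204%.

-3.02%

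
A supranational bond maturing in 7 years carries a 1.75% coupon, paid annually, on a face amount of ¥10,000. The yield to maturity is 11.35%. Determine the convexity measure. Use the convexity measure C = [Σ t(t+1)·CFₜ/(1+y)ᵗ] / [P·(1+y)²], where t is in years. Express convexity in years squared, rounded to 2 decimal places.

40.91

With y = 0.1135:
  t   CF        PV=CF/(1+0.1135)^t    t·PV        t(t+1)·PV
  1       175.00       157.1621       157.1621         314.3242
  2       175.00       141.1424       282.2849         846.8546
  3       175.00       126.7557       380.2670       1,521.0680
  4       175.00       113.8354       455.3414       2,276.7071
  5       175.00       102.2320       511.1601       3,066.9606
  6       175.00        91.8114       550.8685       3,856.0798
  7    10,175.00     4,794.0534    33,558.3739     268,466.9911
  Σ                  5,526.9924    35,895.4579     280,348.9853
P = 5,526.9924.
Convexity = Σ t(t+1)·PV / [P·(1+y)²] = 280,348.9853 / (5,526.9924 × 1.239882) = 40.91002.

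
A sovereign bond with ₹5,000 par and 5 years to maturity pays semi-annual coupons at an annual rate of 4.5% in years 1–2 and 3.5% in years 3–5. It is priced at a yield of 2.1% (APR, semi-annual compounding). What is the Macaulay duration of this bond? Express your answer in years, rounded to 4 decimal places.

4.5834 years

Periodic yield y = 0.0105. Discount each cash flow and weight by its period:
  t   CF        PV=CF/(1+0.0105)^t    t·PV
  1       112.50       111.3310       111.3310
  2       112.50       110.1742       220.3484
  3       112.50       109.0294       327.0882
  4       112.50       107.8965       431.5859
  5        87.50        83.0475       415.2374
  6        87.50        82.1845       493.1073
  7        87.50        81.3306       569.3140
  8        87.50        80.4855       643.8838
  9        87.50        79.6492       716.8424
  10    5,087.50     4,582.9091    45,829.0910
  Σ                  5,428.0374    49,757.8294
Price P = Σ PV = 5,428.0374.
Macaulay duration = Σ(t·PV) / P = 49,757.8294 / 5,428.0374 = 9.16682 half-year periods.
In years: 9.16682 / 2 = 4.58341 years.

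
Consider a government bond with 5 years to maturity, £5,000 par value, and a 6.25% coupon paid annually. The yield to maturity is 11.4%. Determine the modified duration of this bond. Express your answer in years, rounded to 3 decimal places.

3.928 years

Periodic yield y = 0.114. First find Macaulay duration:
  t   CF        PV=CF/(1+0.114)^t    t·PV
  1       312.50       280.5206       280.5206
  2       312.50       251.8139       503.6277
  3       312.50       226.0448       678.1343
  4       312.50       202.9127       811.6509
  5     5,312.50     3,096.5136    15,482.5679
  Σ                  4,057.8056    17,756.5014
P = 4,057.8056; Macaulay duration = 17,756.5014 / 4,057.8056 = 4.37589 years.
Modified duration = D_Mac / (1 + y) = 4.37589 / 1.114 = 3.92809 years.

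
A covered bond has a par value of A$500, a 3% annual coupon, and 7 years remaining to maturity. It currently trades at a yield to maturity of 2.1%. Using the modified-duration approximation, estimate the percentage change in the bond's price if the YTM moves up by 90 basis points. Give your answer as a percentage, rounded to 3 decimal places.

Periodic yield y = 0.021. Modified duration first:
  t   CF        PV=CF/(1+0.021)^t    t·PV
  1        15.00        14.6915        14.6915
  2        15.00        14.3893        28.7786
  3        15.00        14.0933        42.2800
  4        15.00        13.8035        55.2139
  5        15.00        13.5196        67.5978
  6        15.00        13.2415        79.4489
  7       515.00       445.2737     3,116.9158
  Σ                    529.0123     3,404.9266
P = 529.0123; D_Mac = 6.43638 yrs; D_mod = 6.43638/(1+0.021) = 6.30400 yrs.
ΔP/P ≈ -D_mod · Δy = -6.30400 × (+0.009) = -0.056736 = -5.6736%.

-5.674%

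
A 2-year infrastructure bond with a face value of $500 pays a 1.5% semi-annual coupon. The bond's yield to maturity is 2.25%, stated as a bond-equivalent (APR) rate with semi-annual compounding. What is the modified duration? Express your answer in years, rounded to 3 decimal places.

Periodic yield y = 0.01125. First find Macaulay duration:
  t   CF        PV=CF/(1+0.01125)^t    t·PV
  1         3.75         3.7083         3.7083
  2         3.75         3.6670         7.3341
  3         3.75         3.6262        10.8787
  4       503.75       481.7047     1,926.8190
  Σ                    492.7063     1,948.7400
P = 492.7063; Macaulay duration = 1,948.7400 / 492.7063 = 3.95518 half-year periods = 1.97759 years.
Modified duration = D_Mac / (1 + y) = 1.97759 / 1.01125 = 1.95559 years.

1.956 years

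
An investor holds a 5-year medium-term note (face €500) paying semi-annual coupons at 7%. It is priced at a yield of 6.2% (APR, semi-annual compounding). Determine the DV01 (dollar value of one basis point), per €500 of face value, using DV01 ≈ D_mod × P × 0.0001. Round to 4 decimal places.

€0.2165

Periodic yield y = 0.031.
  t   CF        PV=CF/(1+0.031)^t    t·PV
  1        17.50        16.9738        16.9738
  2        17.50        16.4634        32.9269
  3        17.50        15.9684        47.9053
  4        17.50        15.4883        61.9531
  5        17.50        15.0226        75.1129
  6        17.50        14.5709        87.4253
  7        17.50        14.1328        98.9294
  8        17.50        13.7078       109.6626
  9        17.50        13.2957       119.6610
  10      517.50       381.3500     3,813.4996
  Σ                    516.9737     4,464.0500
P = 516.9737; D_Mac = 8.63497 half-year periods = 4.31748 yrs; D_mod = 4.18767 yrs.
DV01 ≈ 4.18767 × 516.9737 × 0.0001 = 0.216491.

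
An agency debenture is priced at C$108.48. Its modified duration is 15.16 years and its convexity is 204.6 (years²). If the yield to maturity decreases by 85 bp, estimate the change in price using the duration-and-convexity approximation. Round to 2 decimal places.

+C$14.78

Duration effect: -D_mod·Δy = -15.16 × (-0.0085) = +0.128860
Convexity effect: ½·C·(Δy)² = 0.5 × 204.6 × (-0.0085)² = +0.007391175
ΔP/P ≈ +0.128860 + 0.007391175 = +0.136251175
ΔP ≈ 108.48 × (+0.136251175) = +14.780527464.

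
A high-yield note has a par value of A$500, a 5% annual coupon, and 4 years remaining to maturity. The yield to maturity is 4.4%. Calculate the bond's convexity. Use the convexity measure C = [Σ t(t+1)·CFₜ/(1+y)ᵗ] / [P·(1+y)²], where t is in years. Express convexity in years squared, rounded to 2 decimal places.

16.68

With y = 0.044:
  t   CF        PV=CF/(1+0.044)^t    t·PV        t(t+1)·PV
  1        25.00        23.9464        23.9464          47.8927
  2        25.00        22.9371        45.8743         137.6228
  3        25.00        21.9704        65.9113         263.6451
  4       525.00       441.9339     1,767.7356       8,838.6778
  Σ                    510.7878     1,903.4675       9,287.8384
P = 510.7878.
Convexity = Σ t(t+1)·PV / [P·(1+y)²] = 9,287.8384 / (510.7878 × 1.089936) = 16.68296.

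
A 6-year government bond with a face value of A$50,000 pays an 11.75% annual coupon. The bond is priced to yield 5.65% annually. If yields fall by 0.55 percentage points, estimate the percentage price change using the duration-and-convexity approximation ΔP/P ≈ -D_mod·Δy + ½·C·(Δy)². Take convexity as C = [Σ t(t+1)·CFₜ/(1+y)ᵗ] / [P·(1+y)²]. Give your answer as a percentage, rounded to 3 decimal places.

With y = 0.0565:
  t   CF        PV=CF/(1+0.0565)^t    t·PV        t(t+1)·PV
  1     5,875.00     5,560.8140     5,560.8140      11,121.6280
  2     5,875.00     5,263.4302    10,526.8604      31,580.5812
  3     5,875.00     4,981.9500    14,945.8501      59,783.4003
  4     5,875.00     4,715.5230    18,862.0919      94,310.4595
  5     5,875.00     4,463.3440    22,316.7202     133,900.3212
  6    55,875.00    40,179.1299   241,074.7795   1,687,523.4565
  Σ                 65,164.1912   313,287.1161   2,018,219.8467
P = 65,164.1912; D_Mac = 4.80766 yrs; D_mod = 4.55055 yrs; C = 27.74728.
Duration effect: -4.55055 × (-0.0055) = +0.025028
Convexity effect: 0.5 × 27.74728 × (-0.0055)² = +0.0004197
ΔP/P ≈ +0.025028 + 0.0004197 = +0.025448 = +2.5448%.

+2.545%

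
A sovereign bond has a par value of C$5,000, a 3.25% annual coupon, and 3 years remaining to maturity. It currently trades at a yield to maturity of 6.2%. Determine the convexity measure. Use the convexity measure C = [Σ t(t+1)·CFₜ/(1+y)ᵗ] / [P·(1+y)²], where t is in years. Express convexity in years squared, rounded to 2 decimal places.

10.18

With y = 0.062:
  t   CF        PV=CF/(1+0.062)^t    t·PV        t(t+1)·PV
  1       162.50       153.0132       153.0132         306.0264
  2       162.50       144.0802       288.1604         864.4813
  3     5,162.50     4,310.0917    12,930.2752      51,721.1009
  Σ                  4,607.1851    13,371.4488      52,891.6085
P = 4,607.1851.
Convexity = Σ t(t+1)·PV / [P·(1+y)²] = 52,891.6085 / (4,607.1851 × 1.127844) = 10.17893.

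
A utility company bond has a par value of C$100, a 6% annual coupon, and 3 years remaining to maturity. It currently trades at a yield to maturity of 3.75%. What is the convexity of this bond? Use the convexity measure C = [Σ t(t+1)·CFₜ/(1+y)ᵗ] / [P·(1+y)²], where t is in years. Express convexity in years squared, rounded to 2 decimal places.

With y = 0.0375:
  t   CF        PV=CF/(1+0.0375)^t    t·PV        t(t+1)·PV
  1         6.00         5.7831         5.7831          11.5663
  2         6.00         5.5741        11.1482          33.4446
  3       106.00        94.9165       284.7494       1,138.9976
  Σ                    106.2737       301.6807       1,184.0085
P = 106.2737.
Convexity = Σ t(t+1)·PV / [P·(1+y)²] = 1,184.0085 / (106.2737 × 1.076406) = 10.35030.

10.35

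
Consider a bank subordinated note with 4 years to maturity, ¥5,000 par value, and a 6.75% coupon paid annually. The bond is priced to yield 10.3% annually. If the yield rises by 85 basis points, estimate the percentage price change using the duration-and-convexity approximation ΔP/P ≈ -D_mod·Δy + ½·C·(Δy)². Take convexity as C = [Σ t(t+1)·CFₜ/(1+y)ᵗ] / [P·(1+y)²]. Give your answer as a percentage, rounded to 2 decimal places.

With y = 0.103:
  t   CF        PV=CF/(1+0.103)^t    t·PV        t(t+1)·PV
  1       337.50       305.9837       305.9837         611.9674
  2       337.50       277.4104       554.8208       1,664.4625
  3       337.50       251.5054       754.5161       3,018.0643
  4     5,337.50     3,606.0840    14,424.3360      72,121.6799
  Σ                  4,440.9834    16,039.6565      77,416.1740
P = 4,440.9834; D_Mac = 3.61174 yrs; D_mod = 3.27447 yrs; C = 14.32853.
Duration effect: -3.27447 × (+0.0085) = -0.027833
Convexity effect: 0.5 × 14.32853 × (0.0085)² = +0.0005176
ΔP/P ≈ -0.027833 + 0.0005176 = -0.027315 = -2.7315%.

-2.73%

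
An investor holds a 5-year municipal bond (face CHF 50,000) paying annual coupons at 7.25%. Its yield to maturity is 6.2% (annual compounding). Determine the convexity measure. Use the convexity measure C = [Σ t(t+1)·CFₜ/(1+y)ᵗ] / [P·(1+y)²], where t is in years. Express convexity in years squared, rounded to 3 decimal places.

22.256

With y = 0.062:
  t   CF        PV=CF/(1+0.062)^t    t·PV        t(t+1)·PV
  1     3,625.00     3,413.3710     3,413.3710       6,826.7420
  2     3,625.00     3,214.0970     6,428.1940      19,284.5819
  3     3,625.00     3,026.4567     9,079.3700      36,317.4801
  4     3,625.00     2,849.7709    11,399.0835      56,995.4175
  5    53,625.00    39,695.8149   198,479.0743   1,190,874.4460
  Σ                 52,199.5104   228,799.0928   1,310,298.6675
P = 52,199.5104.
Convexity = Σ t(t+1)·PV / [P·(1+y)²] = 1,310,298.6675 / (52,199.5104 × 1.127844) = 22.25640.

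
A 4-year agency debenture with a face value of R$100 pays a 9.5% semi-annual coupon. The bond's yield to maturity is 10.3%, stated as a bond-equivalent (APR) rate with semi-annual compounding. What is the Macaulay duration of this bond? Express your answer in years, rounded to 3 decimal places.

Periodic yield y = 0.0515. Discount each cash flow and weight by its period:
  t   CF        PV=CF/(1+0.0515)^t    t·PV
  1         4.75         4.5174         4.5174
  2         4.75         4.2961         8.5922
  3         4.75         4.0857        12.2571
  4         4.75         3.8856        15.5423
  5         4.75         3.6953        18.4764
  6         4.75         3.5143        21.0858
  7         4.75         3.3422        23.3952
  8       104.75        70.0938       560.7507
  Σ                     97.4303       664.6170
Price P = Σ PV = 97.4303.
Macaulay duration = Σ(t·PV) / P = 664.6170 / 97.4303 = 6.82146 half-year periods.
In years: 6.82146 / 2 = 3.41073 years.

3.411 years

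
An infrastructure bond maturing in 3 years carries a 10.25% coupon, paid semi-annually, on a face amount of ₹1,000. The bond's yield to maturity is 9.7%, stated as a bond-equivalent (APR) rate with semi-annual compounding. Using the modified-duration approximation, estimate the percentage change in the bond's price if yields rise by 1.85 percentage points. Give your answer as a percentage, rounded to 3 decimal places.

-4.693%

Periodic yield y = 0.0485. Modified duration first:
  t   CF        PV=CF/(1+0.0485)^t    t·PV
  1        51.25        48.8794        48.8794
  2        51.25        46.6184        93.2367
  3        51.25        44.4620       133.3859
  4        51.25        42.4053       169.6212
  5        51.25        40.4438       202.2189
  6     1,051.25       791.2166     4,747.2997
  Σ                  1,014.0254     5,394.6417
P = 1,014.0254; D_Mac = 5.32003 half-year periods = 2.66001 yrs; D_mod = 2.66001/(1+0.0485) = 2.53697 yrs.
ΔP/P ≈ -D_mod · Δy = -2.53697 × (+0.0185) = -0.046934 = -4.6934%.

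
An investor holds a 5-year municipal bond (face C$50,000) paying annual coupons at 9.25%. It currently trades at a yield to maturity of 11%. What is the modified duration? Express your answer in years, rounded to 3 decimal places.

Periodic yield y = 0.11. First find Macaulay duration:
  t   CF        PV=CF/(1+0.11)^t    t·PV
  1     4,625.00     4,166.6667     4,166.6667
  2     4,625.00     3,753.7538     7,507.5075
  3     4,625.00     3,381.7601    10,145.2804
  4     4,625.00     3,046.6308    12,186.5230
  5    54,625.00    32,417.2788   162,086.3940
  Σ                 46,766.0901   196,092.3716
P = 46,766.0901; Macaulay duration = 196,092.3716 / 46,766.0901 = 4.19305 years.
Modified duration = D_Mac / (1 + y) = 4.19305 / 1.11 = 3.77752 years.

3.778 years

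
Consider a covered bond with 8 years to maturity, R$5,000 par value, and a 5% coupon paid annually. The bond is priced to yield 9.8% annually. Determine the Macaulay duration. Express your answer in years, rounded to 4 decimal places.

6.5566 years

Periodic yield y = 0.098. Discount each cash flow and weight by its year:
  t   CF        PV=CF/(1+0.098)^t    t·PV
  1       250.00       227.6867       227.6867
  2       250.00       207.3649       414.7299
  3       250.00       188.8570       566.5709
  4       250.00       172.0009       688.0035
  5       250.00       156.6492       783.2462
  6       250.00       142.6678       856.0068
  7       250.00       129.9342       909.5397
  8     5,250.00     2,485.0812    19,880.6495
  Σ                  3,710.2420    24,326.4332
Price P = Σ PV = 3,710.2420.
Macaulay duration = Σ(t·PV) / P = 24,326.4332 / 3,710.2420 = 6.55656 years.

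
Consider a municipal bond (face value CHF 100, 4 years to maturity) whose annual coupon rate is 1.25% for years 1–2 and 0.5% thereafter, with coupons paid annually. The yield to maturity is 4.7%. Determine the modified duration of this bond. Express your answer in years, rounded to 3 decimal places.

3.751 years

Periodic yield y = 0.047. First find Macaulay duration:
  t   CF        PV=CF/(1+0.047)^t    t·PV
  1         1.25         1.1939         1.1939
  2         1.25         1.1403         2.2806
  3         0.50         0.4356         1.3069
  4       100.50        83.6333       334.5333
  Σ                     86.4031       339.3147
P = 86.4031; Macaulay duration = 339.3147 / 86.4031 = 3.92711 years.
Modified duration = D_Mac / (1 + y) = 3.92711 / 1.047 = 3.75082 years.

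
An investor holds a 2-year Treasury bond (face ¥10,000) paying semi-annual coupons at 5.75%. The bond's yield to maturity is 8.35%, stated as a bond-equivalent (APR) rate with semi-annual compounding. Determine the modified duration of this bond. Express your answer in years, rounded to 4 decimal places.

Periodic yield y = 0.04175. First find Macaulay duration:
  t   CF        PV=CF/(1+0.04175)^t    t·PV
  1       287.50       275.9779       275.9779
  2       287.50       264.9176       529.8352
  3       287.50       254.3006       762.9017
  4    10,287.50     8,734.8572    34,939.4290
  Σ                  9,530.0533    36,508.1438
P = 9,530.0533; Macaulay duration = 36,508.1438 / 9,530.0533 = 3.83084 half-year periods = 1.91542 years.
Modified duration = D_Mac / (1 + y) = 1.91542 / 1.04175 = 1.83866 years.

1.8387 years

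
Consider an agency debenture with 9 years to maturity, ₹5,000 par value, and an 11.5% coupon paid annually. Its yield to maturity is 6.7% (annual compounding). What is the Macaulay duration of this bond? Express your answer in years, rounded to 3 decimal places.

Periodic yield y = 0.067. Discount each cash flow and weight by its year:
  t   CF        PV=CF/(1+0.067)^t    t·PV
  1       575.00       538.8941       538.8941
  2       575.00       505.0554     1,010.1108
  3       575.00       473.3415     1,420.0245
  4       575.00       443.6190     1,774.4761
  5       575.00       415.7629     2,078.8146
  6       575.00       389.6560     2,337.9358
  7       575.00       365.1883     2,556.3184
  8       575.00       342.2571     2,738.0569
  9     5,575.00     3,110.0337    27,990.3034
  Σ                  6,583.8081    42,444.9346
Price P = Σ PV = 6,583.8081.
Macaulay duration = Σ(t·PV) / P = 42,444.9346 / 6,583.8081 = 6.44687 years.

6.447 years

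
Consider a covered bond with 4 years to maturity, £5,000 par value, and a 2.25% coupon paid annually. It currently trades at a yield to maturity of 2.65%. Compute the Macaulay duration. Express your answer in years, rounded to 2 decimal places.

Periodic yield y = 0.0265. Discount each cash flow and weight by its year:
  t   CF        PV=CF/(1+0.0265)^t    t·PV
  1       112.50       109.5957       109.5957
  2       112.50       106.7664       213.5328
  3       112.50       104.0101       312.0304
  4     5,112.50     4,604.6593    18,418.6374
  Σ                  4,925.0316    19,053.7963
Price P = Σ PV = 4,925.0316.
Macaulay duration = Σ(t·PV) / P = 19,053.7963 / 4,925.0316 = 3.86877 years.

3.87 years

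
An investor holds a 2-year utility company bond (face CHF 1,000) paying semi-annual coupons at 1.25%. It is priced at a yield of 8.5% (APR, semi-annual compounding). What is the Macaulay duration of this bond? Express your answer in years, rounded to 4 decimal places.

Periodic yield y = 0.0425. Discount each cash flow and weight by its period:
  t   CF        PV=CF/(1+0.0425)^t    t·PV
  1         6.25         5.9952         5.9952
  2         6.25         5.7508        11.5016
  3         6.25         5.5164        16.5491
  4     1,006.25       851.9255     3,407.7022
  Σ                    869.1879     3,441.7480
Price P = Σ PV = 869.1879.
Macaulay duration = Σ(t·PV) / P = 3,441.7480 / 869.1879 = 3.95973 half-year periods.
In years: 3.95973 / 2 = 1.97986 years.

1.9799 years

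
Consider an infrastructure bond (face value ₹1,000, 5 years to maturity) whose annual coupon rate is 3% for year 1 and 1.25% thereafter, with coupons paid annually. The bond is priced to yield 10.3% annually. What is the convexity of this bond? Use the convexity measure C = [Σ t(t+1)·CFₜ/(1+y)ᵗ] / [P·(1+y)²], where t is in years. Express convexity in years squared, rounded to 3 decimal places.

23.125

With y = 0.103:
  t   CF        PV=CF/(1+0.103)^t    t·PV        t(t+1)·PV
  1        30.00        27.1985        27.1985          54.3971
  2        12.50        10.2745        20.5489          61.6468
  3        12.50         9.3150        27.9450         111.7802
  4        12.50         8.4452        33.7806         168.9032
  5     1,012.50       620.1796     3,100.8980      18,605.3877
  Σ                    675.4128     3,210.3711      19,002.1150
P = 675.4128.
Convexity = Σ t(t+1)·PV / [P·(1+y)²] = 19,002.1150 / (675.4128 × 1.216609) = 23.12499.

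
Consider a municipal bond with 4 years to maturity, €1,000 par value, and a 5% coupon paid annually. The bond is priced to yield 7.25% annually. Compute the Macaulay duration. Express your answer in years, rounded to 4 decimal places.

3.7108 years

Periodic yield y = 0.0725. Discount each cash flow and weight by its year:
  t   CF        PV=CF/(1+0.0725)^t    t·PV
  1        50.00        46.6200        46.6200
  2        50.00        43.4686        86.9371
  3        50.00        40.5301       121.5904
  4     1,050.00       793.5971     3,174.3886
  Σ                    924.2159     3,429.5362
Price P = Σ PV = 924.2159.
Macaulay duration = Σ(t·PV) / P = 3,429.5362 / 924.2159 = 3.71075 years.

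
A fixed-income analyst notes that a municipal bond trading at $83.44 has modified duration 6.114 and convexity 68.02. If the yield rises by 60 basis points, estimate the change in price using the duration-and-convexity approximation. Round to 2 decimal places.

Duration effect: -D_mod·Δy = -6.114 × (+0.006) = -0.036684
Convexity effect: ½·C·(Δy)² = 0.5 × 68.02 × (0.006)² = +0.00122436
ΔP/P ≈ -0.036684 + 0.00122436 = -0.03545964
ΔP ≈ 83.44 × (-0.03545964) = -2.9587523616.

-$2.96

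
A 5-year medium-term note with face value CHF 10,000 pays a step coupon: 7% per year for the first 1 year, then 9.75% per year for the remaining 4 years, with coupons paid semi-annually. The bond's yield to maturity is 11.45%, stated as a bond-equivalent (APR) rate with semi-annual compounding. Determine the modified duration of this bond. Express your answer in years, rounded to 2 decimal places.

3.91 years

Periodic yield y = 0.05725. First find Macaulay duration:
  t   CF        PV=CF/(1+0.05725)^t    t·PV
  1       350.00       331.0475       331.0475
  2       350.00       313.1213       626.2427
  3       487.50       412.5167     1,237.5501
  4       487.50       390.1790     1,560.7158
  5       487.50       369.0508     1,845.2540
  6       487.50       349.0667     2,094.4004
  7       487.50       330.1648     2,311.1536
  8       487.50       312.2864     2,498.2912
  9       487.50       295.3761     2,658.3850
  10   10,487.50     6,010.2846    60,102.8458
  Σ                  9,113.0939    75,265.8861
P = 9,113.0939; Macaulay duration = 75,265.8861 / 9,113.0939 = 8.25909 half-year periods = 4.12955 years.
Modified duration = D_Mac / (1 + y) = 4.12955 / 1.05725 = 3.90593 years.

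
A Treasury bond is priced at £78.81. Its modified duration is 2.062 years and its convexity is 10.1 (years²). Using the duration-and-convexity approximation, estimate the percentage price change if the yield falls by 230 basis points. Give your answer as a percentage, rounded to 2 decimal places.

Duration effect: -D_mod·Δy = -2.062 × (-0.023) = +0.047426
Convexity effect: ½·C·(Δy)² = 0.5 × 10.1 × (-0.023)² = +0.00267145
ΔP/P ≈ +0.047426 + 0.00267145 = +0.05009745
= +5.009745%.

+5.01%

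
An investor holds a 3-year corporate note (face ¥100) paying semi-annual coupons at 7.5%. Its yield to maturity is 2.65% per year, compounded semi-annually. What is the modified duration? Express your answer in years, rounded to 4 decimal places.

Periodic yield y = 0.01325. First find Macaulay duration:
  t   CF        PV=CF/(1+0.01325)^t    t·PV
  1         3.75         3.7010         3.7010
  2         3.75         3.6526         7.3051
  3         3.75         3.6048        10.8144
  4         3.75         3.5577        14.2307
  5         3.75         3.5111        17.5557
  6       103.75        95.8713       575.2276
  Σ                    113.8984       628.8344
P = 113.8984; Macaulay duration = 628.8344 / 113.8984 = 5.52101 half-year periods = 2.76051 years.
Modified duration = D_Mac / (1 + y) = 2.76051 / 1.01325 = 2.72441 years.

2.7244 years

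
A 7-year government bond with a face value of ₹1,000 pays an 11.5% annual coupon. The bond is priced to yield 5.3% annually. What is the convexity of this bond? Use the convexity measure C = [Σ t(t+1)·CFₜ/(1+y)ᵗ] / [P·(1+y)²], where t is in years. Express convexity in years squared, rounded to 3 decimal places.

35.678

With y = 0.053:
  t   CF        PV=CF/(1+0.053)^t    t·PV        t(t+1)·PV
  1       115.00       109.2118       109.2118         218.4236
  2       115.00       103.7149       207.4298         622.2893
  3       115.00        98.4947       295.4840       1,181.9360
  4       115.00        93.5372       374.1488       1,870.7440
  5       115.00        88.8292       444.1462       2,664.8774
  6       115.00        84.3583       506.1496       3,543.0469
  7     1,115.00       776.7411     5,437.1875      43,497.4999
  Σ                  1,354.8871     7,373.7576      53,598.8171
P = 1,354.8871.
Convexity = Σ t(t+1)·PV / [P·(1+y)²] = 53,598.8171 / (1,354.8871 × 1.108809) = 35.67758.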